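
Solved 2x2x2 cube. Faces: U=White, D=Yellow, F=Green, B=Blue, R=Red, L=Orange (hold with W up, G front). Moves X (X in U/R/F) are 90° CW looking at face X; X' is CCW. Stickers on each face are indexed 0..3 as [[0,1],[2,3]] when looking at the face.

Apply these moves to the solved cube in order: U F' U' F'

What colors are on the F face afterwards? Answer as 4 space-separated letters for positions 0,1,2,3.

After move 1 (U): U=WWWW F=RRGG R=BBRR B=OOBB L=GGOO
After move 2 (F'): F=RGRG U=WWBR R=YBYR D=GOYY L=GWOW
After move 3 (U'): U=WRWB F=GWRG R=RGYR B=YBBB L=OOOW
After move 4 (F'): F=WGGR U=WRRY R=OGGR D=OWYY L=OBOW
Query: F face = WGGR

Answer: W G G R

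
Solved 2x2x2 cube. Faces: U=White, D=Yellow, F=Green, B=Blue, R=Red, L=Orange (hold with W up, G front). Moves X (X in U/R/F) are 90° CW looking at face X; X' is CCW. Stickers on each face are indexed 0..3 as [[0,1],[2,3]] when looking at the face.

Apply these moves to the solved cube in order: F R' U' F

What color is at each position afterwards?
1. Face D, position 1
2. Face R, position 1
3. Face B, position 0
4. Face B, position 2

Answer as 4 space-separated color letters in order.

After move 1 (F): F=GGGG U=WWOO R=WRWR D=RRYY L=OYOY
After move 2 (R'): R=RRWW U=WBOB F=GWGO D=RGYG B=YBRB
After move 3 (U'): U=BBWO F=OYGO R=GWWW B=RRRB L=YBOY
After move 4 (F): F=GOOY U=BBYB R=WWOW D=WGYG L=YROG
Query 1: D[1] = G
Query 2: R[1] = W
Query 3: B[0] = R
Query 4: B[2] = R

Answer: G W R R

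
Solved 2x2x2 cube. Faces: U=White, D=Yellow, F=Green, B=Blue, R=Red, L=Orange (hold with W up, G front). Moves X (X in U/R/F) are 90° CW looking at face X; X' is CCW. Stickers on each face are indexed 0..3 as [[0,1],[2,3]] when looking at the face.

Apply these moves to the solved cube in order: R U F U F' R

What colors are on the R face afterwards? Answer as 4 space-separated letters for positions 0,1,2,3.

Answer: R W R O

Derivation:
After move 1 (R): R=RRRR U=WGWG F=GYGY D=YBYB B=WBWB
After move 2 (U): U=WWGG F=RRGY R=WBRR B=OOWB L=GYOO
After move 3 (F): F=GRYR U=WWOY R=GBGR D=RWYB L=GYOB
After move 4 (U): U=OWYW F=GBYR R=OOGR B=GYWB L=GROB
After move 5 (F'): F=BRGY U=OWOG R=WORR D=RBYB L=GWOY
After move 6 (R): R=RWRO U=OROY F=BBGB D=RWYG B=GYWB
Query: R face = RWRO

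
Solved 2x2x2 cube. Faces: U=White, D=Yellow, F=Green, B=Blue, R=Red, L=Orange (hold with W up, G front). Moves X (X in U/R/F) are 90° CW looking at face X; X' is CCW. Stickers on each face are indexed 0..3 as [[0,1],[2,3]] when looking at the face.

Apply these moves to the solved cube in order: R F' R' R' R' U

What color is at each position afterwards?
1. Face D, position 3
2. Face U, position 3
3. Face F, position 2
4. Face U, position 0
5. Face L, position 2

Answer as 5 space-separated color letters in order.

After move 1 (R): R=RRRR U=WGWG F=GYGY D=YBYB B=WBWB
After move 2 (F'): F=YYGG U=WGRR R=BRYR D=OOYB L=OGOW
After move 3 (R'): R=RRBY U=WWRW F=YGGR D=OYYG B=BBOB
After move 4 (R'): R=RYRB U=WORB F=YWGW D=OGYR B=GBYB
After move 5 (R'): R=YBRR U=WYRG F=YOGB D=OWYW B=RBGB
After move 6 (U): U=RWGY F=YBGB R=RBRR B=OGGB L=YOOW
Query 1: D[3] = W
Query 2: U[3] = Y
Query 3: F[2] = G
Query 4: U[0] = R
Query 5: L[2] = O

Answer: W Y G R O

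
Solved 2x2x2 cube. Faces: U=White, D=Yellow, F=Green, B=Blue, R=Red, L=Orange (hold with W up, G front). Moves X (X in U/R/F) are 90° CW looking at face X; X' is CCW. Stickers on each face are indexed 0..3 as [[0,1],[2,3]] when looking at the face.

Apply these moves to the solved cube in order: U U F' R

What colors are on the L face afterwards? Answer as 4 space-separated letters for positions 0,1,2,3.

After move 1 (U): U=WWWW F=RRGG R=BBRR B=OOBB L=GGOO
After move 2 (U): U=WWWW F=BBGG R=OORR B=GGBB L=RROO
After move 3 (F'): F=BGBG U=WWOR R=YOYR D=ROYY L=RWOW
After move 4 (R): R=YYRO U=WGOG F=BOBY D=RBYG B=RGWB
Query: L face = RWOW

Answer: R W O W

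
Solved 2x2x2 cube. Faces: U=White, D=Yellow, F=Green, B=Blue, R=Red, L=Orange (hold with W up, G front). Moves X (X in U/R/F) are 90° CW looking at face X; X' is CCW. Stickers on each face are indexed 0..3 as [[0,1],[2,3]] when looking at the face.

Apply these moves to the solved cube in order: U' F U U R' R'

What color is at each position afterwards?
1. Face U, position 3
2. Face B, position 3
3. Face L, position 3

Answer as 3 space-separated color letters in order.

Answer: Y B Y

Derivation:
After move 1 (U'): U=WWWW F=OOGG R=GGRR B=RRBB L=BBOO
After move 2 (F): F=GOGO U=WWOB R=WGWR D=RGYY L=BYOY
After move 3 (U): U=OWBW F=WGGO R=RRWR B=BYBB L=GOOY
After move 4 (U): U=BOWW F=RRGO R=BYWR B=GOBB L=WGOY
After move 5 (R'): R=YRBW U=BBWG F=ROGW D=RRYO B=YOGB
After move 6 (R'): R=RWYB U=BGWY F=RBGG D=ROYW B=OORB
Query 1: U[3] = Y
Query 2: B[3] = B
Query 3: L[3] = Y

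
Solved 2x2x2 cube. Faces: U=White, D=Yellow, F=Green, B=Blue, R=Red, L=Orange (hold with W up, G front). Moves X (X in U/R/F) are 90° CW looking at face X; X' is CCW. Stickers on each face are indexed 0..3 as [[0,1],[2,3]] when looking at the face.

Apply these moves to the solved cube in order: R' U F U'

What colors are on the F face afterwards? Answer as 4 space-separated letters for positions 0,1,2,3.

Answer: G Y W R

Derivation:
After move 1 (R'): R=RRRR U=WBWB F=GWGW D=YGYG B=YBYB
After move 2 (U): U=WWBB F=RRGW R=YBRR B=OOYB L=GWOO
After move 3 (F): F=GRWR U=WWOW R=BBBR D=RYYG L=GYOG
After move 4 (U'): U=WWWO F=GYWR R=GRBR B=BBYB L=OOOG
Query: F face = GYWR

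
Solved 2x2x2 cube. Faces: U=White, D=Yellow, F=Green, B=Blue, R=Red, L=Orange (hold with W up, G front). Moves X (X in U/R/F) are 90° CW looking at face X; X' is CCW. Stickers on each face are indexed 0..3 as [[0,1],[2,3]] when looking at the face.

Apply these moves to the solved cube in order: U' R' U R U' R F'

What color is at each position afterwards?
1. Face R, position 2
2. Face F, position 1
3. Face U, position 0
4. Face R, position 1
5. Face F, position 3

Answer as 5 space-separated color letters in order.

Answer: Y B R G G

Derivation:
After move 1 (U'): U=WWWW F=OOGG R=GGRR B=RRBB L=BBOO
After move 2 (R'): R=GRGR U=WBWR F=OWGW D=YOYG B=YRYB
After move 3 (U): U=WWRB F=GRGW R=YRGR B=BBYB L=OWOO
After move 4 (R): R=GYRR U=WRRW F=GOGG D=YYYB B=BBWB
After move 5 (U'): U=RWWR F=OWGG R=GORR B=GYWB L=BBOO
After move 6 (R): R=RGRO U=RWWG F=OYGB D=YWYG B=RYWB
After move 7 (F'): F=YBOG U=RWRR R=WGYO D=BOYG L=BGOW
Query 1: R[2] = Y
Query 2: F[1] = B
Query 3: U[0] = R
Query 4: R[1] = G
Query 5: F[3] = G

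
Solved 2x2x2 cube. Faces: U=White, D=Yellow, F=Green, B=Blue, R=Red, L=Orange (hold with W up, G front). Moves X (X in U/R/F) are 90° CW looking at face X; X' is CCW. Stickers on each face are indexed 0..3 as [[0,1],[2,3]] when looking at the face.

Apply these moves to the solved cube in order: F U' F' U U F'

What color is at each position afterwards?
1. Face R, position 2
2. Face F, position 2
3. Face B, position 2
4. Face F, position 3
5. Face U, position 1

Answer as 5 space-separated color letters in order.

After move 1 (F): F=GGGG U=WWOO R=WRWR D=RRYY L=OYOY
After move 2 (U'): U=WOWO F=OYGG R=GGWR B=WRBB L=BBOY
After move 3 (F'): F=YGOG U=WOGW R=RGRR D=BYYY L=BOOW
After move 4 (U): U=GWWO F=RGOG R=WRRR B=BOBB L=YGOW
After move 5 (U): U=WGOW F=WROG R=BORR B=YGBB L=RGOW
After move 6 (F'): F=RGWO U=WGBR R=YOBR D=GWYY L=RWOO
Query 1: R[2] = B
Query 2: F[2] = W
Query 3: B[2] = B
Query 4: F[3] = O
Query 5: U[1] = G

Answer: B W B O G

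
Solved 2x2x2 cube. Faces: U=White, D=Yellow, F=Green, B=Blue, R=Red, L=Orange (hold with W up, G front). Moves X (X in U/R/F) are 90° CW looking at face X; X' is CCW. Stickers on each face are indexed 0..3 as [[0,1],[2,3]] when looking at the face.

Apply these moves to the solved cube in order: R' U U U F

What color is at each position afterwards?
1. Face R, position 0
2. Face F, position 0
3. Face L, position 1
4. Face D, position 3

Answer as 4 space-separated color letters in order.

After move 1 (R'): R=RRRR U=WBWB F=GWGW D=YGYG B=YBYB
After move 2 (U): U=WWBB F=RRGW R=YBRR B=OOYB L=GWOO
After move 3 (U): U=BWBW F=YBGW R=OORR B=GWYB L=RROO
After move 4 (U): U=BBWW F=OOGW R=GWRR B=RRYB L=YBOO
After move 5 (F): F=GOWO U=BBOB R=WWWR D=RGYG L=YYOG
Query 1: R[0] = W
Query 2: F[0] = G
Query 3: L[1] = Y
Query 4: D[3] = G

Answer: W G Y G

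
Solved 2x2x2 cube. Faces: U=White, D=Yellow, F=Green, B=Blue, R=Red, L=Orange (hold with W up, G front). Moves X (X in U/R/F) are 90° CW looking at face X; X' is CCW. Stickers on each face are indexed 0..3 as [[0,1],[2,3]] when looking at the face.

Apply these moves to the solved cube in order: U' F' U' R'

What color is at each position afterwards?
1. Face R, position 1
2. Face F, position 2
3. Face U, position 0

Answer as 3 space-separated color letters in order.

After move 1 (U'): U=WWWW F=OOGG R=GGRR B=RRBB L=BBOO
After move 2 (F'): F=OGOG U=WWGR R=YGYR D=BOYY L=BWOW
After move 3 (U'): U=WRWG F=BWOG R=OGYR B=YGBB L=RROW
After move 4 (R'): R=GROY U=WBWY F=BROG D=BWYG B=YGOB
Query 1: R[1] = R
Query 2: F[2] = O
Query 3: U[0] = W

Answer: R O W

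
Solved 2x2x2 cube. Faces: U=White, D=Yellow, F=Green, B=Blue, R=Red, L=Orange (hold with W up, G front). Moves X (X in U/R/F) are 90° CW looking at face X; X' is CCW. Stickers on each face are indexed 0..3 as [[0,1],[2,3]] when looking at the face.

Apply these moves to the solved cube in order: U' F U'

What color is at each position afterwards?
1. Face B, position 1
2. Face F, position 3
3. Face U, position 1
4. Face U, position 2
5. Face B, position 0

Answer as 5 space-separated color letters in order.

Answer: G O B W W

Derivation:
After move 1 (U'): U=WWWW F=OOGG R=GGRR B=RRBB L=BBOO
After move 2 (F): F=GOGO U=WWOB R=WGWR D=RGYY L=BYOY
After move 3 (U'): U=WBWO F=BYGO R=GOWR B=WGBB L=RROY
Query 1: B[1] = G
Query 2: F[3] = O
Query 3: U[1] = B
Query 4: U[2] = W
Query 5: B[0] = W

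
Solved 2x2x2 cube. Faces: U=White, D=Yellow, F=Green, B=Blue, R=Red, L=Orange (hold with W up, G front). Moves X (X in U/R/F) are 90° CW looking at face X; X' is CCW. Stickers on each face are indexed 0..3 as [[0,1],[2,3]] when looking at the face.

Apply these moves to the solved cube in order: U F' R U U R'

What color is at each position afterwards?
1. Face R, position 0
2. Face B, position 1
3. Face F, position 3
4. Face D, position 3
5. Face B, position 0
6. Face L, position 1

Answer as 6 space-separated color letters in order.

After move 1 (U): U=WWWW F=RRGG R=BBRR B=OOBB L=GGOO
After move 2 (F'): F=RGRG U=WWBR R=YBYR D=GOYY L=GWOW
After move 3 (R): R=YYRB U=WGBG F=RORY D=GBYO B=ROWB
After move 4 (U): U=BWGG F=YYRY R=RORB B=GWWB L=ROOW
After move 5 (U): U=GBGW F=RORY R=GWRB B=ROWB L=YYOW
After move 6 (R'): R=WBGR U=GWGR F=RBRW D=GOYY B=OOBB
Query 1: R[0] = W
Query 2: B[1] = O
Query 3: F[3] = W
Query 4: D[3] = Y
Query 5: B[0] = O
Query 6: L[1] = Y

Answer: W O W Y O Y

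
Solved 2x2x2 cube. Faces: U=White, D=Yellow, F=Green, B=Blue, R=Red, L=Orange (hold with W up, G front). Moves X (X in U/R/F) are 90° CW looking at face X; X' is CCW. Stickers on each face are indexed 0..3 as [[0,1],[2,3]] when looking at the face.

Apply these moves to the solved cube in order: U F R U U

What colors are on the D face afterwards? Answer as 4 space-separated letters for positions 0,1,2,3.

After move 1 (U): U=WWWW F=RRGG R=BBRR B=OOBB L=GGOO
After move 2 (F): F=GRGR U=WWOG R=WBWR D=RBYY L=GYOY
After move 3 (R): R=WWRB U=WROR F=GBGY D=RBYO B=GOWB
After move 4 (U): U=OWRR F=WWGY R=GORB B=GYWB L=GBOY
After move 5 (U): U=RORW F=GOGY R=GYRB B=GBWB L=WWOY
Query: D face = RBYO

Answer: R B Y O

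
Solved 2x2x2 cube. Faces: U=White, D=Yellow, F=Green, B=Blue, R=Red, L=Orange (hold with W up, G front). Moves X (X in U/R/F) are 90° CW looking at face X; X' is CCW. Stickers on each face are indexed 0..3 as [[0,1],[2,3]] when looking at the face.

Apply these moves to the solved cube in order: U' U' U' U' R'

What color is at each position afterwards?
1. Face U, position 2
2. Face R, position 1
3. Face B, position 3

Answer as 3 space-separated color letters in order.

Answer: W R B

Derivation:
After move 1 (U'): U=WWWW F=OOGG R=GGRR B=RRBB L=BBOO
After move 2 (U'): U=WWWW F=BBGG R=OORR B=GGBB L=RROO
After move 3 (U'): U=WWWW F=RRGG R=BBRR B=OOBB L=GGOO
After move 4 (U'): U=WWWW F=GGGG R=RRRR B=BBBB L=OOOO
After move 5 (R'): R=RRRR U=WBWB F=GWGW D=YGYG B=YBYB
Query 1: U[2] = W
Query 2: R[1] = R
Query 3: B[3] = B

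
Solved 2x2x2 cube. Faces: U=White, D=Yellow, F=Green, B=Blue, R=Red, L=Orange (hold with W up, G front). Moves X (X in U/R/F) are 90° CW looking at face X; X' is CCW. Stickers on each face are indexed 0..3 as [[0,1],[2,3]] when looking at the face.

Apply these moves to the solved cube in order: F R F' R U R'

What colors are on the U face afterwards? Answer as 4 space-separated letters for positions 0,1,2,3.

After move 1 (F): F=GGGG U=WWOO R=WRWR D=RRYY L=OYOY
After move 2 (R): R=WWRR U=WGOG F=GRGY D=RBYB B=OBWB
After move 3 (F'): F=RYGG U=WGWR R=BWRR D=YYYB L=OGOO
After move 4 (R): R=RBRW U=WYWG F=RYGB D=YWYO B=RBGB
After move 5 (U): U=WWGY F=RBGB R=RBRW B=OGGB L=RYOO
After move 6 (R'): R=BWRR U=WGGO F=RWGY D=YBYB B=OGWB
Query: U face = WGGO

Answer: W G G O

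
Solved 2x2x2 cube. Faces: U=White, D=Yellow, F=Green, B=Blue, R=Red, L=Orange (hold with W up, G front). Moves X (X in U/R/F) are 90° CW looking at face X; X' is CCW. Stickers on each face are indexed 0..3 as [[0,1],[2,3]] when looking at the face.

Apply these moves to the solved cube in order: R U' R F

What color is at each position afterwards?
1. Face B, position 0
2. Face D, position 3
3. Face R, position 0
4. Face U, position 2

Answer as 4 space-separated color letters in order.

Answer: W R W O

Derivation:
After move 1 (R): R=RRRR U=WGWG F=GYGY D=YBYB B=WBWB
After move 2 (U'): U=GGWW F=OOGY R=GYRR B=RRWB L=WBOO
After move 3 (R): R=RGRY U=GOWY F=OBGB D=YWYR B=WRGB
After move 4 (F): F=GOBB U=GOOB R=WGYY D=RRYR L=WYOW
Query 1: B[0] = W
Query 2: D[3] = R
Query 3: R[0] = W
Query 4: U[2] = O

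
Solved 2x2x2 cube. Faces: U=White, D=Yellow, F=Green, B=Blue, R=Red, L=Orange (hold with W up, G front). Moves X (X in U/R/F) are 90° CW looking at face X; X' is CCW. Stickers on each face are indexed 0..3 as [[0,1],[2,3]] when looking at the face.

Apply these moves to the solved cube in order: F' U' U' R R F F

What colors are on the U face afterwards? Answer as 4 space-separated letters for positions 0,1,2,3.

Answer: R O R O

Derivation:
After move 1 (F'): F=GGGG U=WWRR R=YRYR D=OOYY L=OWOW
After move 2 (U'): U=WRWR F=OWGG R=GGYR B=YRBB L=BBOW
After move 3 (U'): U=RRWW F=BBGG R=OWYR B=GGBB L=YROW
After move 4 (R): R=YORW U=RBWG F=BOGY D=OBYG B=WGRB
After move 5 (R): R=RYWO U=ROWY F=BBGG D=ORYW B=GGBB
After move 6 (F): F=GBGB U=ROWR R=WYYO D=WRYW L=YOOR
After move 7 (F): F=GGBB U=RORO R=WYRO D=YWYW L=YWOR
Query: U face = RORO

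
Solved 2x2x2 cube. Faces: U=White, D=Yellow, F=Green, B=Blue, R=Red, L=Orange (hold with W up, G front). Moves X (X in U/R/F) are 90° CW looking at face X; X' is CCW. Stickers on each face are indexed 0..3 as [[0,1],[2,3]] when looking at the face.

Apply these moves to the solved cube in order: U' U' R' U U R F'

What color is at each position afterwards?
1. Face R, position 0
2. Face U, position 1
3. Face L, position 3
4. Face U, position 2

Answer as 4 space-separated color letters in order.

Answer: Y G B O

Derivation:
After move 1 (U'): U=WWWW F=OOGG R=GGRR B=RRBB L=BBOO
After move 2 (U'): U=WWWW F=BBGG R=OORR B=GGBB L=RROO
After move 3 (R'): R=OROR U=WBWG F=BWGW D=YBYG B=YGYB
After move 4 (U): U=WWGB F=ORGW R=YGOR B=RRYB L=BWOO
After move 5 (U): U=GWBW F=YGGW R=RROR B=BWYB L=OROO
After move 6 (R): R=ORRR U=GGBW F=YBGG D=YYYB B=WWWB
After move 7 (F'): F=BGYG U=GGOR R=YRYR D=ROYB L=OWOB
Query 1: R[0] = Y
Query 2: U[1] = G
Query 3: L[3] = B
Query 4: U[2] = O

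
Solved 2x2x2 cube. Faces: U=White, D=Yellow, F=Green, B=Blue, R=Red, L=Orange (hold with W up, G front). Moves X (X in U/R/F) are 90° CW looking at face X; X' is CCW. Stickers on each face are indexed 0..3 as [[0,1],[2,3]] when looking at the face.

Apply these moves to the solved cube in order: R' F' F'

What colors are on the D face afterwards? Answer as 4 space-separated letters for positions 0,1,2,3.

Answer: B W Y G

Derivation:
After move 1 (R'): R=RRRR U=WBWB F=GWGW D=YGYG B=YBYB
After move 2 (F'): F=WWGG U=WBRR R=GRYR D=OOYG L=OBOW
After move 3 (F'): F=WGWG U=WBGY R=OROR D=BWYG L=OROR
Query: D face = BWYG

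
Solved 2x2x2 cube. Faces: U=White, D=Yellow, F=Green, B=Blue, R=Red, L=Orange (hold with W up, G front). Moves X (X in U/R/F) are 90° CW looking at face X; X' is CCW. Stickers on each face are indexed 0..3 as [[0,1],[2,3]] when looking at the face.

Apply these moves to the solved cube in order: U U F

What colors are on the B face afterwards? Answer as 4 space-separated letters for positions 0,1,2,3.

After move 1 (U): U=WWWW F=RRGG R=BBRR B=OOBB L=GGOO
After move 2 (U): U=WWWW F=BBGG R=OORR B=GGBB L=RROO
After move 3 (F): F=GBGB U=WWOR R=WOWR D=ROYY L=RYOY
Query: B face = GGBB

Answer: G G B B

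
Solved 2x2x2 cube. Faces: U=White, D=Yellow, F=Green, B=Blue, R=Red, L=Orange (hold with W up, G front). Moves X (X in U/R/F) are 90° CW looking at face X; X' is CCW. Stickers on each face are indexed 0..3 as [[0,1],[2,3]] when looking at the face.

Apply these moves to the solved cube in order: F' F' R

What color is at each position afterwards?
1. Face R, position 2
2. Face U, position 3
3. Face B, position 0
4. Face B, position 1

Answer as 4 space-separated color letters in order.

After move 1 (F'): F=GGGG U=WWRR R=YRYR D=OOYY L=OWOW
After move 2 (F'): F=GGGG U=WWYY R=OROR D=WWYY L=OROR
After move 3 (R): R=OORR U=WGYG F=GWGY D=WBYB B=YBWB
Query 1: R[2] = R
Query 2: U[3] = G
Query 3: B[0] = Y
Query 4: B[1] = B

Answer: R G Y B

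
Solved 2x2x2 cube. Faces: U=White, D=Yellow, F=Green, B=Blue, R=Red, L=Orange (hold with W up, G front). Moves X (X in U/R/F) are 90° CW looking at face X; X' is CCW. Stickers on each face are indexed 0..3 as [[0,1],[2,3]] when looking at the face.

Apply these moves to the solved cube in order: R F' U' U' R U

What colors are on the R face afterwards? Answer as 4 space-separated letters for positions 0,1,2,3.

Answer: W Y R G

Derivation:
After move 1 (R): R=RRRR U=WGWG F=GYGY D=YBYB B=WBWB
After move 2 (F'): F=YYGG U=WGRR R=BRYR D=OOYB L=OGOW
After move 3 (U'): U=GRWR F=OGGG R=YYYR B=BRWB L=WBOW
After move 4 (U'): U=RRGW F=WBGG R=OGYR B=YYWB L=BROW
After move 5 (R): R=YORG U=RBGG F=WOGB D=OWYY B=WYRB
After move 6 (U): U=GRGB F=YOGB R=WYRG B=BRRB L=WOOW
Query: R face = WYRG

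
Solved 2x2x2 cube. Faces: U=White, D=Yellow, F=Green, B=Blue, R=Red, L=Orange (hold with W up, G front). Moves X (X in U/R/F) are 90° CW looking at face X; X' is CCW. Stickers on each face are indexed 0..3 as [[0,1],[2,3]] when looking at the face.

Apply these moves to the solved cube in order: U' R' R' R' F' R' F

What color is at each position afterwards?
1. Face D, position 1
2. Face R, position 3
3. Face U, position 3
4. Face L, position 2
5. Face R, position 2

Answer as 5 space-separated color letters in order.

After move 1 (U'): U=WWWW F=OOGG R=GGRR B=RRBB L=BBOO
After move 2 (R'): R=GRGR U=WBWR F=OWGW D=YOYG B=YRYB
After move 3 (R'): R=RRGG U=WYWY F=OBGR D=YWYW B=GROB
After move 4 (R'): R=RGRG U=WOWG F=OYGY D=YBYR B=WRWB
After move 5 (F'): F=YYOG U=WORR R=BGYG D=BOYR L=BGOW
After move 6 (R'): R=GGBY U=WWRW F=YOOR D=BYYG B=RROB
After move 7 (F): F=OYRO U=WWWG R=RGWY D=BGYG L=BBOY
Query 1: D[1] = G
Query 2: R[3] = Y
Query 3: U[3] = G
Query 4: L[2] = O
Query 5: R[2] = W

Answer: G Y G O W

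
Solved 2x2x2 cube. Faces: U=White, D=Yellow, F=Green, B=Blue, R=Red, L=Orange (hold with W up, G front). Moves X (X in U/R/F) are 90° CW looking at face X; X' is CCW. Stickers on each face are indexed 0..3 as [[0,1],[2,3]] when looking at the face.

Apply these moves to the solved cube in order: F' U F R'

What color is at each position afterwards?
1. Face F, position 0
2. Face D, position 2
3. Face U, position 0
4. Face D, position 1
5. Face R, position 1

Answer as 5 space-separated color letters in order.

After move 1 (F'): F=GGGG U=WWRR R=YRYR D=OOYY L=OWOW
After move 2 (U): U=RWRW F=YRGG R=BBYR B=OWBB L=GGOW
After move 3 (F): F=GYGR U=RWWG R=RBWR D=YBYY L=GOOO
After move 4 (R'): R=BRRW U=RBWO F=GWGG D=YYYR B=YWBB
Query 1: F[0] = G
Query 2: D[2] = Y
Query 3: U[0] = R
Query 4: D[1] = Y
Query 5: R[1] = R

Answer: G Y R Y R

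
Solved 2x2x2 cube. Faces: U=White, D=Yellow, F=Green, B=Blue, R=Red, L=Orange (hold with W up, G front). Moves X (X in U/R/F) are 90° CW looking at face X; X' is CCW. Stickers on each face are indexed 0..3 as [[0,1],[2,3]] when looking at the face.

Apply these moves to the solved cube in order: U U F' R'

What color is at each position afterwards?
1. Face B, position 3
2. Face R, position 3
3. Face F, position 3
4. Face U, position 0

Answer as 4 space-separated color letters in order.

After move 1 (U): U=WWWW F=RRGG R=BBRR B=OOBB L=GGOO
After move 2 (U): U=WWWW F=BBGG R=OORR B=GGBB L=RROO
After move 3 (F'): F=BGBG U=WWOR R=YOYR D=ROYY L=RWOW
After move 4 (R'): R=ORYY U=WBOG F=BWBR D=RGYG B=YGOB
Query 1: B[3] = B
Query 2: R[3] = Y
Query 3: F[3] = R
Query 4: U[0] = W

Answer: B Y R W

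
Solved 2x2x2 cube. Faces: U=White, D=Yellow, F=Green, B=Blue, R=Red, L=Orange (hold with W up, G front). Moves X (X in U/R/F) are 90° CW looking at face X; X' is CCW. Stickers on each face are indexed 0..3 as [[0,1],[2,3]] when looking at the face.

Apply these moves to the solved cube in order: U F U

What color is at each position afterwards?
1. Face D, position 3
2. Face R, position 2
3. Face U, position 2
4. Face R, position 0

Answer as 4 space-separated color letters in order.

After move 1 (U): U=WWWW F=RRGG R=BBRR B=OOBB L=GGOO
After move 2 (F): F=GRGR U=WWOG R=WBWR D=RBYY L=GYOY
After move 3 (U): U=OWGW F=WBGR R=OOWR B=GYBB L=GROY
Query 1: D[3] = Y
Query 2: R[2] = W
Query 3: U[2] = G
Query 4: R[0] = O

Answer: Y W G O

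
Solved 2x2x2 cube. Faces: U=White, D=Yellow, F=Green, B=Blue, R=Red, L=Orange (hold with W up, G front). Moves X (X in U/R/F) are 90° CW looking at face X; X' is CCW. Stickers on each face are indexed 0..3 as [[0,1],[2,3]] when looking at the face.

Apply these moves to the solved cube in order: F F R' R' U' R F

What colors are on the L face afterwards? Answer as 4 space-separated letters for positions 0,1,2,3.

Answer: G W O G

Derivation:
After move 1 (F): F=GGGG U=WWOO R=WRWR D=RRYY L=OYOY
After move 2 (F): F=GGGG U=WWYY R=OROR D=WWYY L=OROR
After move 3 (R'): R=RROO U=WBYB F=GWGY D=WGYG B=YBWB
After move 4 (R'): R=RORO U=WWYY F=GBGB D=WWYY B=GBGB
After move 5 (U'): U=WYWY F=ORGB R=GBRO B=ROGB L=GBOR
After move 6 (R): R=RGOB U=WRWB F=OWGY D=WGYR B=YOYB
After move 7 (F): F=GOYW U=WRRB R=WGBB D=ORYR L=GWOG
Query: L face = GWOG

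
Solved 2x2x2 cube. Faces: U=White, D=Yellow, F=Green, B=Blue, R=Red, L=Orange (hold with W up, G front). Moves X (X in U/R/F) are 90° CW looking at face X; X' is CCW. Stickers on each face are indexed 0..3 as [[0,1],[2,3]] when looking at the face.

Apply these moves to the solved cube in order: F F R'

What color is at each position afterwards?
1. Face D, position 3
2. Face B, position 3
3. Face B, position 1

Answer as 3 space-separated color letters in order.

After move 1 (F): F=GGGG U=WWOO R=WRWR D=RRYY L=OYOY
After move 2 (F): F=GGGG U=WWYY R=OROR D=WWYY L=OROR
After move 3 (R'): R=RROO U=WBYB F=GWGY D=WGYG B=YBWB
Query 1: D[3] = G
Query 2: B[3] = B
Query 3: B[1] = B

Answer: G B B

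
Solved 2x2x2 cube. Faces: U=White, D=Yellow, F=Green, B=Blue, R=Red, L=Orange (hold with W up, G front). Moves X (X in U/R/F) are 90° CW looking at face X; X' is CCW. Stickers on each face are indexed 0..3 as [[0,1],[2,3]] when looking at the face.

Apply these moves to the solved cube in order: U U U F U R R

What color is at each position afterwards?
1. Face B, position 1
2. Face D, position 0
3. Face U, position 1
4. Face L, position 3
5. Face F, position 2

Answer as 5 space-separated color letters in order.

Answer: Y R G Y G

Derivation:
After move 1 (U): U=WWWW F=RRGG R=BBRR B=OOBB L=GGOO
After move 2 (U): U=WWWW F=BBGG R=OORR B=GGBB L=RROO
After move 3 (U): U=WWWW F=OOGG R=GGRR B=RRBB L=BBOO
After move 4 (F): F=GOGO U=WWOB R=WGWR D=RGYY L=BYOY
After move 5 (U): U=OWBW F=WGGO R=RRWR B=BYBB L=GOOY
After move 6 (R): R=WRRR U=OGBO F=WGGY D=RBYB B=WYWB
After move 7 (R): R=RWRR U=OGBY F=WBGB D=RWYW B=OYGB
Query 1: B[1] = Y
Query 2: D[0] = R
Query 3: U[1] = G
Query 4: L[3] = Y
Query 5: F[2] = G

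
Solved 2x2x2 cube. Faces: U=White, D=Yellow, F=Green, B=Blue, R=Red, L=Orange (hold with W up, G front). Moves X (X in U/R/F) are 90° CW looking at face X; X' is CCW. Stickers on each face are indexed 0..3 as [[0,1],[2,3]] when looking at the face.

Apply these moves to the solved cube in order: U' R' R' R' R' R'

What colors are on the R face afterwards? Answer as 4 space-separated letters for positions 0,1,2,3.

After move 1 (U'): U=WWWW F=OOGG R=GGRR B=RRBB L=BBOO
After move 2 (R'): R=GRGR U=WBWR F=OWGW D=YOYG B=YRYB
After move 3 (R'): R=RRGG U=WYWY F=OBGR D=YWYW B=GROB
After move 4 (R'): R=RGRG U=WOWG F=OYGY D=YBYR B=WRWB
After move 5 (R'): R=GGRR U=WWWW F=OOGG D=YYYY B=RRBB
After move 6 (R'): R=GRGR U=WBWR F=OWGW D=YOYG B=YRYB
Query: R face = GRGR

Answer: G R G R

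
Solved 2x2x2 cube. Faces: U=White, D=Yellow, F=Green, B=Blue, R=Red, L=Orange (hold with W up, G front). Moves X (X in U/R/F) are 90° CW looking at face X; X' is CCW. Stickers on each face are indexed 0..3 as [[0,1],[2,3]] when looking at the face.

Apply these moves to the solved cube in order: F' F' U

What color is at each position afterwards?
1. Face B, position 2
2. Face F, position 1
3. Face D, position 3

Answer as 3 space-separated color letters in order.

Answer: B R Y

Derivation:
After move 1 (F'): F=GGGG U=WWRR R=YRYR D=OOYY L=OWOW
After move 2 (F'): F=GGGG U=WWYY R=OROR D=WWYY L=OROR
After move 3 (U): U=YWYW F=ORGG R=BBOR B=ORBB L=GGOR
Query 1: B[2] = B
Query 2: F[1] = R
Query 3: D[3] = Y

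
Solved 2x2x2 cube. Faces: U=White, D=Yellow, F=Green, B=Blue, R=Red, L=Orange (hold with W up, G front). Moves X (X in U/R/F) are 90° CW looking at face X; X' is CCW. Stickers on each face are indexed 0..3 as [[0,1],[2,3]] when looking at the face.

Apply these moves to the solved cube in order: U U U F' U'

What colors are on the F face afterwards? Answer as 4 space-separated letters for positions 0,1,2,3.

After move 1 (U): U=WWWW F=RRGG R=BBRR B=OOBB L=GGOO
After move 2 (U): U=WWWW F=BBGG R=OORR B=GGBB L=RROO
After move 3 (U): U=WWWW F=OOGG R=GGRR B=RRBB L=BBOO
After move 4 (F'): F=OGOG U=WWGR R=YGYR D=BOYY L=BWOW
After move 5 (U'): U=WRWG F=BWOG R=OGYR B=YGBB L=RROW
Query: F face = BWOG

Answer: B W O G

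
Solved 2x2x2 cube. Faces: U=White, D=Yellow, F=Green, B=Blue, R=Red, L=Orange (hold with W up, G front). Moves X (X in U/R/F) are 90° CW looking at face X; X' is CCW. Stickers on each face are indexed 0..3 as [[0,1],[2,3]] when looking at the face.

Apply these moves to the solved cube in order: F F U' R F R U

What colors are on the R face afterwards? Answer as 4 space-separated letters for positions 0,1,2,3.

Answer: B R G G

Derivation:
After move 1 (F): F=GGGG U=WWOO R=WRWR D=RRYY L=OYOY
After move 2 (F): F=GGGG U=WWYY R=OROR D=WWYY L=OROR
After move 3 (U'): U=WYWY F=ORGG R=GGOR B=ORBB L=BBOR
After move 4 (R): R=OGRG U=WRWG F=OWGY D=WBYO B=YRYB
After move 5 (F): F=GOYW U=WRRB R=WGGG D=ROYO L=BWOB
After move 6 (R): R=GWGG U=WORW F=GOYO D=RYYY B=BRRB
After move 7 (U): U=RWWO F=GWYO R=BRGG B=BWRB L=GOOB
Query: R face = BRGG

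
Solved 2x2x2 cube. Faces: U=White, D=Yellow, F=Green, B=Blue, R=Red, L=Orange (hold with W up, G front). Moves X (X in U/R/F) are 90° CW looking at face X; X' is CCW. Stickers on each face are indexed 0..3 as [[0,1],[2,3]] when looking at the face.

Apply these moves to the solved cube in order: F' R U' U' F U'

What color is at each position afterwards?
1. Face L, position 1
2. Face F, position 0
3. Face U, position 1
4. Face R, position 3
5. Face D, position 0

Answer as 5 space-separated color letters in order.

After move 1 (F'): F=GGGG U=WWRR R=YRYR D=OOYY L=OWOW
After move 2 (R): R=YYRR U=WGRG F=GOGY D=OBYB B=RBWB
After move 3 (U'): U=GGWR F=OWGY R=GORR B=YYWB L=RBOW
After move 4 (U'): U=GRGW F=RBGY R=OWRR B=GOWB L=YYOW
After move 5 (F): F=GRYB U=GRWY R=GWWR D=ROYB L=YOOB
After move 6 (U'): U=RYGW F=YOYB R=GRWR B=GWWB L=GOOB
Query 1: L[1] = O
Query 2: F[0] = Y
Query 3: U[1] = Y
Query 4: R[3] = R
Query 5: D[0] = R

Answer: O Y Y R R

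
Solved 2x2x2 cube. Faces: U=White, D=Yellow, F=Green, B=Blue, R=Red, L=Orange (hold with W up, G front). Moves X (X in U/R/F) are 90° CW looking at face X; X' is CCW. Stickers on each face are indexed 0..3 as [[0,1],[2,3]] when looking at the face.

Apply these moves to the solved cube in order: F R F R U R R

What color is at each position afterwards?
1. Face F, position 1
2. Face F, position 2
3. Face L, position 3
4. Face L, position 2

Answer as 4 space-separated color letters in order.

After move 1 (F): F=GGGG U=WWOO R=WRWR D=RRYY L=OYOY
After move 2 (R): R=WWRR U=WGOG F=GRGY D=RBYB B=OBWB
After move 3 (F): F=GGYR U=WGYY R=OWGR D=RWYB L=OROB
After move 4 (R): R=GORW U=WGYR F=GWYB D=RWYO B=YBGB
After move 5 (U): U=YWRG F=GOYB R=YBRW B=ORGB L=GWOB
After move 6 (R): R=RYWB U=YORB F=GWYO D=RGYO B=GRWB
After move 7 (R): R=WRBY U=YWRO F=GGYO D=RWYG B=BROB
Query 1: F[1] = G
Query 2: F[2] = Y
Query 3: L[3] = B
Query 4: L[2] = O

Answer: G Y B O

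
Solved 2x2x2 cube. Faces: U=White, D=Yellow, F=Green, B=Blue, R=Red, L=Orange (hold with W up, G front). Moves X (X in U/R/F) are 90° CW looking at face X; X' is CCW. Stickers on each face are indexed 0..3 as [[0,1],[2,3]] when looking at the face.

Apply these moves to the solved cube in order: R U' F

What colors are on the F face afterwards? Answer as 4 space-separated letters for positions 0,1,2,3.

Answer: G O Y O

Derivation:
After move 1 (R): R=RRRR U=WGWG F=GYGY D=YBYB B=WBWB
After move 2 (U'): U=GGWW F=OOGY R=GYRR B=RRWB L=WBOO
After move 3 (F): F=GOYO U=GGOB R=WYWR D=RGYB L=WYOB
Query: F face = GOYO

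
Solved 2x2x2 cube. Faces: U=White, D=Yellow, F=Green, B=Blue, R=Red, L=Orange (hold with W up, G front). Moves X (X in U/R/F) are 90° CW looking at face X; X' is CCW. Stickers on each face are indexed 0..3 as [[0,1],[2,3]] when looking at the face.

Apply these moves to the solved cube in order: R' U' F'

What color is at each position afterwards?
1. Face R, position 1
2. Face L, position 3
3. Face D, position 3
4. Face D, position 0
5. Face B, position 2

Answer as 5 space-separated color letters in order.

After move 1 (R'): R=RRRR U=WBWB F=GWGW D=YGYG B=YBYB
After move 2 (U'): U=BBWW F=OOGW R=GWRR B=RRYB L=YBOO
After move 3 (F'): F=OWOG U=BBGR R=GWYR D=BOYG L=YWOW
Query 1: R[1] = W
Query 2: L[3] = W
Query 3: D[3] = G
Query 4: D[0] = B
Query 5: B[2] = Y

Answer: W W G B Y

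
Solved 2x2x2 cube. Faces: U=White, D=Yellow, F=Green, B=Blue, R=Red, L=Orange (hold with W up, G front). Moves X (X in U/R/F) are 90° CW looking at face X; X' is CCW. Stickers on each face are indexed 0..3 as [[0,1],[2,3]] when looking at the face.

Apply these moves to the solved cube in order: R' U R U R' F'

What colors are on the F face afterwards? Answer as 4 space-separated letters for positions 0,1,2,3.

Answer: W R R G

Derivation:
After move 1 (R'): R=RRRR U=WBWB F=GWGW D=YGYG B=YBYB
After move 2 (U): U=WWBB F=RRGW R=YBRR B=OOYB L=GWOO
After move 3 (R): R=RYRB U=WRBW F=RGGG D=YYYO B=BOWB
After move 4 (U): U=BWWR F=RYGG R=BORB B=GWWB L=RGOO
After move 5 (R'): R=OBBR U=BWWG F=RWGR D=YYYG B=OWYB
After move 6 (F'): F=WRRG U=BWOB R=YBYR D=GOYG L=RGOW
Query: F face = WRRG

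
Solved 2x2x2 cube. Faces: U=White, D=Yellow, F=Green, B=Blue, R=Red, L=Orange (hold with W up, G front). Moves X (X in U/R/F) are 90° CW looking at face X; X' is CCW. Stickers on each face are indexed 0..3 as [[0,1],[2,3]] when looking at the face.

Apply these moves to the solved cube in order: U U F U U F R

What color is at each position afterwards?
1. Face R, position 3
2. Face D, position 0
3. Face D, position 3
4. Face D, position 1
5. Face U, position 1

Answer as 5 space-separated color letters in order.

After move 1 (U): U=WWWW F=RRGG R=BBRR B=OOBB L=GGOO
After move 2 (U): U=WWWW F=BBGG R=OORR B=GGBB L=RROO
After move 3 (F): F=GBGB U=WWOR R=WOWR D=ROYY L=RYOY
After move 4 (U): U=OWRW F=WOGB R=GGWR B=RYBB L=GBOY
After move 5 (U): U=ROWW F=GGGB R=RYWR B=GBBB L=WOOY
After move 6 (F): F=GGBG U=ROYO R=WYWR D=WRYY L=WROO
After move 7 (R): R=WWRY U=RGYG F=GRBY D=WBYG B=OBOB
Query 1: R[3] = Y
Query 2: D[0] = W
Query 3: D[3] = G
Query 4: D[1] = B
Query 5: U[1] = G

Answer: Y W G B G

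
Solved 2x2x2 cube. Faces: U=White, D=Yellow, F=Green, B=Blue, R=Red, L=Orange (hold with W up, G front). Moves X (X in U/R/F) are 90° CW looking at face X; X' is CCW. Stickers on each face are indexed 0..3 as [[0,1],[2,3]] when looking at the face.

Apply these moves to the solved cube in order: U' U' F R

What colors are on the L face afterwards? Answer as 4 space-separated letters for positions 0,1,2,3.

Answer: R Y O Y

Derivation:
After move 1 (U'): U=WWWW F=OOGG R=GGRR B=RRBB L=BBOO
After move 2 (U'): U=WWWW F=BBGG R=OORR B=GGBB L=RROO
After move 3 (F): F=GBGB U=WWOR R=WOWR D=ROYY L=RYOY
After move 4 (R): R=WWRO U=WBOB F=GOGY D=RBYG B=RGWB
Query: L face = RYOY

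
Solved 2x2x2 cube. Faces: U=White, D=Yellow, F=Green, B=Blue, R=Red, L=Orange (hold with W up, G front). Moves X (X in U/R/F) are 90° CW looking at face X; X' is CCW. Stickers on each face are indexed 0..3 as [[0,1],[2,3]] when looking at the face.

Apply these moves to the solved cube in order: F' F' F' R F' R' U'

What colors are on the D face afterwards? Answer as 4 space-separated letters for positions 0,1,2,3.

After move 1 (F'): F=GGGG U=WWRR R=YRYR D=OOYY L=OWOW
After move 2 (F'): F=GGGG U=WWYY R=OROR D=WWYY L=OROR
After move 3 (F'): F=GGGG U=WWOO R=WRWR D=RRYY L=OYOY
After move 4 (R): R=WWRR U=WGOG F=GRGY D=RBYB B=OBWB
After move 5 (F'): F=RYGG U=WGWR R=BWRR D=YYYB L=OGOO
After move 6 (R'): R=WRBR U=WWWO F=RGGR D=YYYG B=BBYB
After move 7 (U'): U=WOWW F=OGGR R=RGBR B=WRYB L=BBOO
Query: D face = YYYG

Answer: Y Y Y G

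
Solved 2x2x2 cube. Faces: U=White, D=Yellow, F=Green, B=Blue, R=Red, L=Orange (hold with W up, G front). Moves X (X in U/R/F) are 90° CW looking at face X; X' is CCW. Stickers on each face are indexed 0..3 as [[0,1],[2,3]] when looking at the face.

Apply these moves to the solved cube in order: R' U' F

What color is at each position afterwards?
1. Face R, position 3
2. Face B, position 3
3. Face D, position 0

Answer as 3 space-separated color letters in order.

Answer: R B R

Derivation:
After move 1 (R'): R=RRRR U=WBWB F=GWGW D=YGYG B=YBYB
After move 2 (U'): U=BBWW F=OOGW R=GWRR B=RRYB L=YBOO
After move 3 (F): F=GOWO U=BBOB R=WWWR D=RGYG L=YYOG
Query 1: R[3] = R
Query 2: B[3] = B
Query 3: D[0] = R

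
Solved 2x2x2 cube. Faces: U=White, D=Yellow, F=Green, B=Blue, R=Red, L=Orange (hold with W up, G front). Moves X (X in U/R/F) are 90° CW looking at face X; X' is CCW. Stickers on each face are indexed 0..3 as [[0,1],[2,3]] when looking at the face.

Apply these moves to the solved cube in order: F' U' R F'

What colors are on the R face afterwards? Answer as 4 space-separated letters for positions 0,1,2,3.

Answer: B G O G

Derivation:
After move 1 (F'): F=GGGG U=WWRR R=YRYR D=OOYY L=OWOW
After move 2 (U'): U=WRWR F=OWGG R=GGYR B=YRBB L=BBOW
After move 3 (R): R=YGRG U=WWWG F=OOGY D=OBYY B=RRRB
After move 4 (F'): F=OYOG U=WWYR R=BGOG D=BWYY L=BGOW
Query: R face = BGOG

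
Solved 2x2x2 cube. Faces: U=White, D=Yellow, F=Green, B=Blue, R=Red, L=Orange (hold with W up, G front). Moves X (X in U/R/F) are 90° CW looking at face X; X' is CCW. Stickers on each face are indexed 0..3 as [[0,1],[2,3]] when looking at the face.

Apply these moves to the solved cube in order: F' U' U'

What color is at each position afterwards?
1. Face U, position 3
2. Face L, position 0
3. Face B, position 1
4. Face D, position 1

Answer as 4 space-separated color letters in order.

Answer: W Y G O

Derivation:
After move 1 (F'): F=GGGG U=WWRR R=YRYR D=OOYY L=OWOW
After move 2 (U'): U=WRWR F=OWGG R=GGYR B=YRBB L=BBOW
After move 3 (U'): U=RRWW F=BBGG R=OWYR B=GGBB L=YROW
Query 1: U[3] = W
Query 2: L[0] = Y
Query 3: B[1] = G
Query 4: D[1] = O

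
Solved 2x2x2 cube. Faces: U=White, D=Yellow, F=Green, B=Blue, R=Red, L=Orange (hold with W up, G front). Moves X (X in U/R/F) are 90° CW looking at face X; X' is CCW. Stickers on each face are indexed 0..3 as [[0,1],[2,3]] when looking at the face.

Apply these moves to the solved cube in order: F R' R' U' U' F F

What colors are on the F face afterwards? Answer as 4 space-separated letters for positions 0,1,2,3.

Answer: B G B G

Derivation:
After move 1 (F): F=GGGG U=WWOO R=WRWR D=RRYY L=OYOY
After move 2 (R'): R=RRWW U=WBOB F=GWGO D=RGYG B=YBRB
After move 3 (R'): R=RWRW U=WROY F=GBGB D=RWYO B=GBGB
After move 4 (U'): U=RYWO F=OYGB R=GBRW B=RWGB L=GBOY
After move 5 (U'): U=YORW F=GBGB R=OYRW B=GBGB L=RWOY
After move 6 (F): F=GGBB U=YOYW R=RYWW D=ROYO L=RROW
After move 7 (F): F=BGBG U=YOWR R=YYWW D=WRYO L=RROO
Query: F face = BGBG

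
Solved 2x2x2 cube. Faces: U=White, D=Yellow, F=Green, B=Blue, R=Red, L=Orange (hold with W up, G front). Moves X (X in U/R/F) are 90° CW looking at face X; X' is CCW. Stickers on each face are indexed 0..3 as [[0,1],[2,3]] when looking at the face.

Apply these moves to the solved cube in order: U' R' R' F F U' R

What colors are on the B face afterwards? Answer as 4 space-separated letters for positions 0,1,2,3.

After move 1 (U'): U=WWWW F=OOGG R=GGRR B=RRBB L=BBOO
After move 2 (R'): R=GRGR U=WBWR F=OWGW D=YOYG B=YRYB
After move 3 (R'): R=RRGG U=WYWY F=OBGR D=YWYW B=GROB
After move 4 (F): F=GORB U=WYOB R=WRYG D=GRYW L=BYOW
After move 5 (F): F=RGBO U=WYWY R=ORBG D=YWYW L=BGOR
After move 6 (U'): U=YYWW F=BGBO R=RGBG B=OROB L=GROR
After move 7 (R): R=BRGG U=YGWO F=BWBW D=YOYO B=WRYB
Query: B face = WRYB

Answer: W R Y B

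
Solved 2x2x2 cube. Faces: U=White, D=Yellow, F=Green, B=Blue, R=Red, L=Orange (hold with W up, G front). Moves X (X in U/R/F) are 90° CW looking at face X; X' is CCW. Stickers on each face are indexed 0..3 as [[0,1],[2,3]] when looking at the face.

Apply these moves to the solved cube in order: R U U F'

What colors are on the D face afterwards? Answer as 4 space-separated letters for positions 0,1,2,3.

After move 1 (R): R=RRRR U=WGWG F=GYGY D=YBYB B=WBWB
After move 2 (U): U=WWGG F=RRGY R=WBRR B=OOWB L=GYOO
After move 3 (U): U=GWGW F=WBGY R=OORR B=GYWB L=RROO
After move 4 (F'): F=BYWG U=GWOR R=BOYR D=ROYB L=RWOG
Query: D face = ROYB

Answer: R O Y B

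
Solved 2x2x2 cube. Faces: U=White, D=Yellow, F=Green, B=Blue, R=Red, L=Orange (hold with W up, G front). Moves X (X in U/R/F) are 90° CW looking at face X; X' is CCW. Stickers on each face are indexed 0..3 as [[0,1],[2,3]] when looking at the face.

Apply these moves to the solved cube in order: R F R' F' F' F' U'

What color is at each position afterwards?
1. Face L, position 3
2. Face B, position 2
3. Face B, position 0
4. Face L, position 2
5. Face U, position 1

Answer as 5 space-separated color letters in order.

After move 1 (R): R=RRRR U=WGWG F=GYGY D=YBYB B=WBWB
After move 2 (F): F=GGYY U=WGOO R=WRGR D=RRYB L=OYOB
After move 3 (R'): R=RRWG U=WWOW F=GGYO D=RGYY B=BBRB
After move 4 (F'): F=GOGY U=WWRW R=GRRG D=YBYY L=OWOO
After move 5 (F'): F=OYGG U=WWGR R=BRYG D=WOYY L=OWOR
After move 6 (F'): F=YGOG U=WWBY R=ORWG D=WRYY L=OROG
After move 7 (U'): U=WYWB F=OROG R=YGWG B=ORRB L=BBOG
Query 1: L[3] = G
Query 2: B[2] = R
Query 3: B[0] = O
Query 4: L[2] = O
Query 5: U[1] = Y

Answer: G R O O Y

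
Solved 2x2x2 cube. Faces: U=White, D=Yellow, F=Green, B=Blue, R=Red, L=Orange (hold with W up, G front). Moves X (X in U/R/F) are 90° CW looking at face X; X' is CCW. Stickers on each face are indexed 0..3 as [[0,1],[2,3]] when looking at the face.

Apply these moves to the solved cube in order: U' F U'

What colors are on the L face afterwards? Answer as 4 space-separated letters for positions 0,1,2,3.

After move 1 (U'): U=WWWW F=OOGG R=GGRR B=RRBB L=BBOO
After move 2 (F): F=GOGO U=WWOB R=WGWR D=RGYY L=BYOY
After move 3 (U'): U=WBWO F=BYGO R=GOWR B=WGBB L=RROY
Query: L face = RROY

Answer: R R O Y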